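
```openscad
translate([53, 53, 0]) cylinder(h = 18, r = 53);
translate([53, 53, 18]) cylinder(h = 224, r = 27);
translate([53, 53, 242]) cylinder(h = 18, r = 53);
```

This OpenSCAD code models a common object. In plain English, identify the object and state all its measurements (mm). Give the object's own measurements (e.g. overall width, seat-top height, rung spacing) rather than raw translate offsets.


A spool: two coaxial disc flanges of radius 53 mm and thickness 18 mm, joined by a core cylinder of radius 27 mm and height 224 mm. The lower flange rests on z = 0 and the three cylinders share a vertical axis.


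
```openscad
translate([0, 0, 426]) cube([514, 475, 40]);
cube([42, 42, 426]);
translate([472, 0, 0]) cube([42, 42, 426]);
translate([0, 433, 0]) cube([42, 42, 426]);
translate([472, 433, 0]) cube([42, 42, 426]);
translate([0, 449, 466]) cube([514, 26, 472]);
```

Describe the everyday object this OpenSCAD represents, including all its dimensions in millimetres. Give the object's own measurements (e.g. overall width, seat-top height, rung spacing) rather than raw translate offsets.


A chair. The seat is a 514×475×40 mm slab with its top at z = 466 mm, on four 42×42 mm corner legs (flush with the seat edges, standing on z = 0). A flat backrest 26 mm thick, 472 mm tall, spans the full seat width and rises from the seat top along its +y edge, rear face flush with the rear of the seat.


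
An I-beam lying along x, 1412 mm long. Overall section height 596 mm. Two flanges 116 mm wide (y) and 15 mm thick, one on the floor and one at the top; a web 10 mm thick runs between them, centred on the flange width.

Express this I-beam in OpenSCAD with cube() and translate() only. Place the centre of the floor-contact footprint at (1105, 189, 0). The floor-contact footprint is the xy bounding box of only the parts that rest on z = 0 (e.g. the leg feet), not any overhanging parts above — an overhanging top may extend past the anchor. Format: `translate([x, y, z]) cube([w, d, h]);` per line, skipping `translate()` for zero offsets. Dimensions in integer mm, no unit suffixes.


translate([399, 131, 0]) cube([1412, 116, 15]);
translate([399, 184, 15]) cube([1412, 10, 566]);
translate([399, 131, 581]) cube([1412, 116, 15]);


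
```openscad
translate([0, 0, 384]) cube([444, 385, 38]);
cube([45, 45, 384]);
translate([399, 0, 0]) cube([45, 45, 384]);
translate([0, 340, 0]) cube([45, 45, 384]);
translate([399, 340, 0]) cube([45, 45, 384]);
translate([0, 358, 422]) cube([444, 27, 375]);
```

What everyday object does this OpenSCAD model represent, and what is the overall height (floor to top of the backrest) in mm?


A chair. The overall height is 797 mm.

A slab on four corner posts with a tall panel at the back — a chair. The seat slab sits at z = 384 with thickness 38, and the 375 mm backrest starts at the seat top, so the overall height is 384 + 38 + 375 = 797 mm.


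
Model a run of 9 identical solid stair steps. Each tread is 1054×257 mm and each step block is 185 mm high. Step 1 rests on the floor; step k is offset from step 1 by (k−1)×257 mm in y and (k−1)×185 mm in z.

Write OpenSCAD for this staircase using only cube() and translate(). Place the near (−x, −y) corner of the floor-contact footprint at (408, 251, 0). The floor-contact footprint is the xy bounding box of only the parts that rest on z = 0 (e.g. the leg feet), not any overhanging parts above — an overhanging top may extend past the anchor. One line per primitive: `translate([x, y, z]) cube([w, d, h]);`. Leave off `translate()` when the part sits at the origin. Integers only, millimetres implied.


translate([408, 251, 0]) cube([1054, 257, 185]);
translate([408, 508, 185]) cube([1054, 257, 185]);
translate([408, 765, 370]) cube([1054, 257, 185]);
translate([408, 1022, 555]) cube([1054, 257, 185]);
translate([408, 1279, 740]) cube([1054, 257, 185]);
translate([408, 1536, 925]) cube([1054, 257, 185]);
translate([408, 1793, 1110]) cube([1054, 257, 185]);
translate([408, 2050, 1295]) cube([1054, 257, 185]);
translate([408, 2307, 1480]) cube([1054, 257, 185]);


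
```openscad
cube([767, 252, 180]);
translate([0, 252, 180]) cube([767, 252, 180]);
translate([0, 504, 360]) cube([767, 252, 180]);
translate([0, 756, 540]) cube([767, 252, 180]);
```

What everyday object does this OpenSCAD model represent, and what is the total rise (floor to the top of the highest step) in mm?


A staircase. The total rise is 720 mm.

4 identical blocks, each offset up and back from the previous — a staircase. Each step is 180 mm tall and there are 4 of them, so the total rise is 4 × 180 = 720 mm.


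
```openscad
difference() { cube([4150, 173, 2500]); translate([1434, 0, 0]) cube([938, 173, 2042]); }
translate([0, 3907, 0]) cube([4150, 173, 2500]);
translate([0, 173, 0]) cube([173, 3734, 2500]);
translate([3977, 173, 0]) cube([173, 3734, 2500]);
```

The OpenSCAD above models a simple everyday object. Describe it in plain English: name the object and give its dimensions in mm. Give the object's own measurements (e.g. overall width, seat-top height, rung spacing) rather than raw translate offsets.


A single room: four walls, each 2500 mm tall and 173 mm thick, enclosing an outside footprint 4150×4080 mm (x × y), no floor or roof. The front and back walls (−y and +y sides) run the full x-width; the side walls fit between their inner faces. A door opening 938 mm wide and 2042 mm tall is cut through the front wall from the floor up, its −x edge 1434 mm from the wall's −x end.


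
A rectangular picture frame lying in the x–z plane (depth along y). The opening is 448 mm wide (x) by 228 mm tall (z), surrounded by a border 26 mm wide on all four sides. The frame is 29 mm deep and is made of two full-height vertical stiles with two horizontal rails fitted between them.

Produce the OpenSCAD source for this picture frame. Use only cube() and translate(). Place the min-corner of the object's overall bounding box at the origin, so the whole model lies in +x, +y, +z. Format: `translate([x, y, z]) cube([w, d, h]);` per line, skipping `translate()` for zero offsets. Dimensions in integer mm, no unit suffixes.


cube([26, 29, 280]);
translate([474, 0, 0]) cube([26, 29, 280]);
translate([26, 0, 0]) cube([448, 29, 26]);
translate([26, 0, 254]) cube([448, 29, 26]);


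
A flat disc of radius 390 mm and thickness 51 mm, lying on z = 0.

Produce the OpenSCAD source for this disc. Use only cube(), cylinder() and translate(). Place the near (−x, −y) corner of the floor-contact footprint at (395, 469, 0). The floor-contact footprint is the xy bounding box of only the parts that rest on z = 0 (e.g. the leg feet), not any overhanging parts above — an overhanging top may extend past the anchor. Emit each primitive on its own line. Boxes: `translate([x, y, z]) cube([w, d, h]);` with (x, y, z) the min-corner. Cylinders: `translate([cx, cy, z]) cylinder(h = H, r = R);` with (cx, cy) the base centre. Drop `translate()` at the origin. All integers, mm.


translate([785, 859, 0]) cylinder(h = 51, r = 390);


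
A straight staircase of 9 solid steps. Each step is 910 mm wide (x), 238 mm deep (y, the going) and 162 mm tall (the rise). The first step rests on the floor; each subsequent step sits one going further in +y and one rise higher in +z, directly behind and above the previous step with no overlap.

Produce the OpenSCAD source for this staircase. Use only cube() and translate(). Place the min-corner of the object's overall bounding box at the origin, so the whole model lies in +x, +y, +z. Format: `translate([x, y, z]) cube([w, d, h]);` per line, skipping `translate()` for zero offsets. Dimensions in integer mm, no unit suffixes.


cube([910, 238, 162]);
translate([0, 238, 162]) cube([910, 238, 162]);
translate([0, 476, 324]) cube([910, 238, 162]);
translate([0, 714, 486]) cube([910, 238, 162]);
translate([0, 952, 648]) cube([910, 238, 162]);
translate([0, 1190, 810]) cube([910, 238, 162]);
translate([0, 1428, 972]) cube([910, 238, 162]);
translate([0, 1666, 1134]) cube([910, 238, 162]);
translate([0, 1904, 1296]) cube([910, 238, 162]);


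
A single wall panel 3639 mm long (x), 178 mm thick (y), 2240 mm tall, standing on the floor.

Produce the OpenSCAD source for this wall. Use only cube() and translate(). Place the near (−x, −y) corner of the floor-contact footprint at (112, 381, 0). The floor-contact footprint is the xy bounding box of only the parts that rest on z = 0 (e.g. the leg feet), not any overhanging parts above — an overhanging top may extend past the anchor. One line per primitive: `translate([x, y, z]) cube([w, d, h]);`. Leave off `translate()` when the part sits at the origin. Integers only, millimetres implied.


translate([112, 381, 0]) cube([3639, 178, 2240]);


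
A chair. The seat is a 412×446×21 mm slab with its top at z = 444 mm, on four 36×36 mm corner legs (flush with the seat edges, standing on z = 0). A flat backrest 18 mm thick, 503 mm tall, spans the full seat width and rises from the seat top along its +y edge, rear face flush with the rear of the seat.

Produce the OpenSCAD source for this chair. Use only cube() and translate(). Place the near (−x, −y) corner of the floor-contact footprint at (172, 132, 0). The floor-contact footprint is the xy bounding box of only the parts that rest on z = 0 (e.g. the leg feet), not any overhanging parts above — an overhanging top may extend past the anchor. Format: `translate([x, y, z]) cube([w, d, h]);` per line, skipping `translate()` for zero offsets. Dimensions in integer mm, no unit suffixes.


translate([172, 132, 423]) cube([412, 446, 21]);
translate([172, 132, 0]) cube([36, 36, 423]);
translate([548, 132, 0]) cube([36, 36, 423]);
translate([172, 542, 0]) cube([36, 36, 423]);
translate([548, 542, 0]) cube([36, 36, 423]);
translate([172, 560, 444]) cube([412, 18, 503]);


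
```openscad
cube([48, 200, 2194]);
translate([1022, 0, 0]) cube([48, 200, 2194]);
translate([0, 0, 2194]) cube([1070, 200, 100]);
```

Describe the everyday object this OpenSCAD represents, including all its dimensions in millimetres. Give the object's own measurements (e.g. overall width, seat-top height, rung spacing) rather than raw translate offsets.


A door frame. The clear opening is 974 mm wide and 2194 mm high. Two 48 mm wide jambs, 200 mm deep, stand either side of the opening from the floor to the top of the opening. A 100 mm thick head sits across the top of both jambs, spanning the full outside width of the frame.


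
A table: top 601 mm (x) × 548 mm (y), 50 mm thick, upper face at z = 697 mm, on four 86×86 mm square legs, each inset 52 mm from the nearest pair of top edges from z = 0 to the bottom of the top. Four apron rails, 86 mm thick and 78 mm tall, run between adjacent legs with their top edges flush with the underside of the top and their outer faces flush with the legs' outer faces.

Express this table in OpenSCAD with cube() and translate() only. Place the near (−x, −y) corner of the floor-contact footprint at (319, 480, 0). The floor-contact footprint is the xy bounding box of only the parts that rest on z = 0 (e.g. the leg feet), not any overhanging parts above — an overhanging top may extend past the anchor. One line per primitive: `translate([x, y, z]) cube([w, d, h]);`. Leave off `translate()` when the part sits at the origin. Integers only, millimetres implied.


translate([267, 428, 647]) cube([601, 548, 50]);
translate([319, 480, 0]) cube([86, 86, 647]);
translate([730, 480, 0]) cube([86, 86, 647]);
translate([319, 838, 0]) cube([86, 86, 647]);
translate([730, 838, 0]) cube([86, 86, 647]);
translate([405, 480, 569]) cube([325, 86, 78]);
translate([405, 838, 569]) cube([325, 86, 78]);
translate([319, 566, 569]) cube([86, 272, 78]);
translate([730, 566, 569]) cube([86, 272, 78]);


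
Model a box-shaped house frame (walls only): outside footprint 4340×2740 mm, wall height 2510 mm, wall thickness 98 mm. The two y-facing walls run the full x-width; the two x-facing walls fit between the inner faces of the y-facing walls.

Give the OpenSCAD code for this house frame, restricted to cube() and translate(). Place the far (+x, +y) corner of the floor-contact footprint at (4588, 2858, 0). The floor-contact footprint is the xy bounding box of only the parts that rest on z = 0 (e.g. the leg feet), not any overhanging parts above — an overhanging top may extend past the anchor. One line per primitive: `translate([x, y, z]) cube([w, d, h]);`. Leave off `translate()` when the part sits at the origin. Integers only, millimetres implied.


translate([248, 118, 0]) cube([4340, 98, 2510]);
translate([248, 2760, 0]) cube([4340, 98, 2510]);
translate([248, 216, 0]) cube([98, 2544, 2510]);
translate([4490, 216, 0]) cube([98, 2544, 2510]);


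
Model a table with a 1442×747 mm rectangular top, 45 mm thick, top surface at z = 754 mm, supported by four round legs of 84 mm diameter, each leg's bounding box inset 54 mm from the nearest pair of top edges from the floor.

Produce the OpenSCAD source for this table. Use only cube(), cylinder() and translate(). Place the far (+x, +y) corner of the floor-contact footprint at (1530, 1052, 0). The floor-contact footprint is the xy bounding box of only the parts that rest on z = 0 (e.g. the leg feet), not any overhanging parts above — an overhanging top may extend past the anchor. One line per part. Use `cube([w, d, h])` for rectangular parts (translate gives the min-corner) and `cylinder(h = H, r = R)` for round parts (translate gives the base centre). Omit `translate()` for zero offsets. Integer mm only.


translate([142, 359, 709]) cube([1442, 747, 45]);
translate([238, 455, 0]) cylinder(h = 709, r = 42);
translate([1488, 455, 0]) cylinder(h = 709, r = 42);
translate([238, 1010, 0]) cylinder(h = 709, r = 42);
translate([1488, 1010, 0]) cylinder(h = 709, r = 42);


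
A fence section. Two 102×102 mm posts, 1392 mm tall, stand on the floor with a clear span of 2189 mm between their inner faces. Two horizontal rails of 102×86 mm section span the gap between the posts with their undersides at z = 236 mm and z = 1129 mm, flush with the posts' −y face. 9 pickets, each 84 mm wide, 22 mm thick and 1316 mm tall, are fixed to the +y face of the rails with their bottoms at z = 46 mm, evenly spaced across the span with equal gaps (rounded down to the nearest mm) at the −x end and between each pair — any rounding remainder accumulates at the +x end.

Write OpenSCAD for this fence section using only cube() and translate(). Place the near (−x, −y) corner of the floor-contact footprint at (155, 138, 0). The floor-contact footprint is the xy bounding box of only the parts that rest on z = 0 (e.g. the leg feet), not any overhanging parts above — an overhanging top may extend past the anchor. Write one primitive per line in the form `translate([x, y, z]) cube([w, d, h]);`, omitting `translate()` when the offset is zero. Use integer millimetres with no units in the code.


translate([155, 138, 0]) cube([102, 102, 1392]);
translate([2446, 138, 0]) cube([102, 102, 1392]);
translate([257, 138, 236]) cube([2189, 102, 86]);
translate([257, 138, 1129]) cube([2189, 102, 86]);
translate([400, 240, 46]) cube([84, 22, 1316]);
translate([627, 240, 46]) cube([84, 22, 1316]);
translate([854, 240, 46]) cube([84, 22, 1316]);
translate([1081, 240, 46]) cube([84, 22, 1316]);
translate([1308, 240, 46]) cube([84, 22, 1316]);
translate([1535, 240, 46]) cube([84, 22, 1316]);
translate([1762, 240, 46]) cube([84, 22, 1316]);
translate([1989, 240, 46]) cube([84, 22, 1316]);
translate([2216, 240, 46]) cube([84, 22, 1316]);


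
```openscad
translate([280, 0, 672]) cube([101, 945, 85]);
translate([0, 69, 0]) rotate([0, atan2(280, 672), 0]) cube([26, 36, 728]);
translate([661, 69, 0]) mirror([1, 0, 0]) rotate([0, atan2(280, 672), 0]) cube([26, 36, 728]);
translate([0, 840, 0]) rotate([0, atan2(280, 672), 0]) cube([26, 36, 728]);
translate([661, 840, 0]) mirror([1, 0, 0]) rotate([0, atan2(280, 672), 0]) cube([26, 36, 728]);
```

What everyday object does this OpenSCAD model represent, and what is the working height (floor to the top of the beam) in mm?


A sawhorse. The overall height is 757 mm.

A beam across two mirrored pairs of raked legs — a sawhorse. The beam's underside is at z = 672 (matching the legs' vertical rise in atan2(280, 672)) and the beam is 85 mm tall, so its top is at 672 + 85 = 757 mm. The raked legs top out at the beam's underside, so that is the highest point.


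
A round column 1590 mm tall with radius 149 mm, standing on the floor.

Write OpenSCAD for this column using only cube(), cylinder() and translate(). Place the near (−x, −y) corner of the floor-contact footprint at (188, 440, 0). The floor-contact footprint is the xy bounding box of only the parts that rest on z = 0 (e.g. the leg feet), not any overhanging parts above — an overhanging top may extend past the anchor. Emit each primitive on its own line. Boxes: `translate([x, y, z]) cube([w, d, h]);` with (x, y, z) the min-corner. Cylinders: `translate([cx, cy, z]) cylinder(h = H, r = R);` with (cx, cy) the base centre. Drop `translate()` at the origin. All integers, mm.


translate([337, 589, 0]) cylinder(h = 1590, r = 149);


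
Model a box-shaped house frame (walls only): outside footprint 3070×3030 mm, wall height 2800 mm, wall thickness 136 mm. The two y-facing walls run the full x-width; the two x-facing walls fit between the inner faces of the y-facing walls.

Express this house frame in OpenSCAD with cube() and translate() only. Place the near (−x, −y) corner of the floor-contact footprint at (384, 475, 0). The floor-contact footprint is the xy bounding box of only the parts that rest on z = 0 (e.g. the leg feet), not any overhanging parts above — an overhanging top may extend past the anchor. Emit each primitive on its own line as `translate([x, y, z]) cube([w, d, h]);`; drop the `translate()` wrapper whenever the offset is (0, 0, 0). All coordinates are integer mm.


translate([384, 475, 0]) cube([3070, 136, 2800]);
translate([384, 3369, 0]) cube([3070, 136, 2800]);
translate([384, 611, 0]) cube([136, 2758, 2800]);
translate([3318, 611, 0]) cube([136, 2758, 2800]);


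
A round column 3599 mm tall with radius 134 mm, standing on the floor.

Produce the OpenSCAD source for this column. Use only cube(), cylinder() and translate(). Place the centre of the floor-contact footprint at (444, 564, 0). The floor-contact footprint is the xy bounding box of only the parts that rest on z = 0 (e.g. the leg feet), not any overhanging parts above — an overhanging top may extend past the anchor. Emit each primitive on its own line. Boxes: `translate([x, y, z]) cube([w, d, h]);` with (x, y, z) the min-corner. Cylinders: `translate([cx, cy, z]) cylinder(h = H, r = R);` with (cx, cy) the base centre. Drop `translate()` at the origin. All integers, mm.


translate([444, 564, 0]) cylinder(h = 3599, r = 134);


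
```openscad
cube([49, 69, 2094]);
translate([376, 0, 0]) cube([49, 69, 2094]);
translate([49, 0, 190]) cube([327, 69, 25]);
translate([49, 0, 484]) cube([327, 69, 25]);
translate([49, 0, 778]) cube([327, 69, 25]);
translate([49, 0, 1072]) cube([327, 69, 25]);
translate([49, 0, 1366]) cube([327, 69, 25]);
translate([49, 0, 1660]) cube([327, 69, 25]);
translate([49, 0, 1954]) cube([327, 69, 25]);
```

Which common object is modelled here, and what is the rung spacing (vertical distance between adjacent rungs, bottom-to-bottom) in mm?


A ladder. The rung spacing is 294 mm.

Two tall 49×69 posts with 7 short bars between them — a ladder. Adjacent rungs sit at z = 190 and z = 484, so the spacing is 484 − 190 = 294 mm.


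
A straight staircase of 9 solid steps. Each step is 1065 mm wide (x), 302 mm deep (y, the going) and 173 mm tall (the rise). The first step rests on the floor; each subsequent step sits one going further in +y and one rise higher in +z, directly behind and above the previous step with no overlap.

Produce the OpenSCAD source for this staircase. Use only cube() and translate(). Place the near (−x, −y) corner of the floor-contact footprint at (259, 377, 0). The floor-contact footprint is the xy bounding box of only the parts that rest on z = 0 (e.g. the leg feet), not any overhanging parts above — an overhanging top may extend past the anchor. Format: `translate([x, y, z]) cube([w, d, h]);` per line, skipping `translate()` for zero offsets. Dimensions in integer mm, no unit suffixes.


translate([259, 377, 0]) cube([1065, 302, 173]);
translate([259, 679, 173]) cube([1065, 302, 173]);
translate([259, 981, 346]) cube([1065, 302, 173]);
translate([259, 1283, 519]) cube([1065, 302, 173]);
translate([259, 1585, 692]) cube([1065, 302, 173]);
translate([259, 1887, 865]) cube([1065, 302, 173]);
translate([259, 2189, 1038]) cube([1065, 302, 173]);
translate([259, 2491, 1211]) cube([1065, 302, 173]);
translate([259, 2793, 1384]) cube([1065, 302, 173]);


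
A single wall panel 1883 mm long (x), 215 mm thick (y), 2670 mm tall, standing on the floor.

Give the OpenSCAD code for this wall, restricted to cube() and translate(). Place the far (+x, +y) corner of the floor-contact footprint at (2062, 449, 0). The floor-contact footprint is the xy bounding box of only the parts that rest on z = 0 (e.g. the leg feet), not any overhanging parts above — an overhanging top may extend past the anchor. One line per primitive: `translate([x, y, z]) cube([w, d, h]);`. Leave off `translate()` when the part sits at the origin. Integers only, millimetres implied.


translate([179, 234, 0]) cube([1883, 215, 2670]);


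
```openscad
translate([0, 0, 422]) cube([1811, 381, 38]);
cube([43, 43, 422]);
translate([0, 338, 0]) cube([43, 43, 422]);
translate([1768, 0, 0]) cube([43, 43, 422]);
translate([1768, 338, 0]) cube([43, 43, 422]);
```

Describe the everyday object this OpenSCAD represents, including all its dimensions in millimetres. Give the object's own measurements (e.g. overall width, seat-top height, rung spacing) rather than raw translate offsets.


A bench: a 1811×381 mm seat slab, 38 mm thick, top at z = 460 mm, on four 43×43 mm square legs flush with the seat corners and standing on z = 0.


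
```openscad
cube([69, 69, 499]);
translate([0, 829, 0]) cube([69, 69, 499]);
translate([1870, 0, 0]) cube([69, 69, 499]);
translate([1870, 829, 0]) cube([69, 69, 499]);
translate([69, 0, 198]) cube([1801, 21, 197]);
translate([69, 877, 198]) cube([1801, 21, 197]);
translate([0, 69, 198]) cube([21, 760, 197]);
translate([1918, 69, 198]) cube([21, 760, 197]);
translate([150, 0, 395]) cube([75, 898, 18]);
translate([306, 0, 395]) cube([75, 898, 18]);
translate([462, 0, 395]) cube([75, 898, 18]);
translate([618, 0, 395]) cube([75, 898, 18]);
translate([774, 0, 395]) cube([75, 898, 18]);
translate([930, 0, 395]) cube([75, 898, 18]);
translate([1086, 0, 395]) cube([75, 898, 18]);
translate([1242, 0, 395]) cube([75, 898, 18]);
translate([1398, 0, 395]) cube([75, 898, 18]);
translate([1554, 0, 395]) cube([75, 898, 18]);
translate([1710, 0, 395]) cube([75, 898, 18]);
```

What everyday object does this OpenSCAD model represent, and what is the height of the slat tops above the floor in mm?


A bed frame. The slat-top height is 413 mm.

Four posts, four rails, and a row of slats — a bed frame. Slats sit on the rails at z = 198 + 197 = 395; with slat thickness 18, the top is 413 mm.


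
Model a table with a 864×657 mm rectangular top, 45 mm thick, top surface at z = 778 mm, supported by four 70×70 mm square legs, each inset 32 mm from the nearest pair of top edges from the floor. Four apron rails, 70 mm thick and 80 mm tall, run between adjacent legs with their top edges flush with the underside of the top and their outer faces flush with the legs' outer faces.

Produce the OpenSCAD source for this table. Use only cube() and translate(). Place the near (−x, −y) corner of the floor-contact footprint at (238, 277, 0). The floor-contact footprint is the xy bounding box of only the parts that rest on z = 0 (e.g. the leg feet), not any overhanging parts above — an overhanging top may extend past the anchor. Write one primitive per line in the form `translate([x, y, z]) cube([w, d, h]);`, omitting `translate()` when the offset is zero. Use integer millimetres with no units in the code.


translate([206, 245, 733]) cube([864, 657, 45]);
translate([238, 277, 0]) cube([70, 70, 733]);
translate([968, 277, 0]) cube([70, 70, 733]);
translate([238, 800, 0]) cube([70, 70, 733]);
translate([968, 800, 0]) cube([70, 70, 733]);
translate([308, 277, 653]) cube([660, 70, 80]);
translate([308, 800, 653]) cube([660, 70, 80]);
translate([238, 347, 653]) cube([70, 453, 80]);
translate([968, 347, 653]) cube([70, 453, 80]);


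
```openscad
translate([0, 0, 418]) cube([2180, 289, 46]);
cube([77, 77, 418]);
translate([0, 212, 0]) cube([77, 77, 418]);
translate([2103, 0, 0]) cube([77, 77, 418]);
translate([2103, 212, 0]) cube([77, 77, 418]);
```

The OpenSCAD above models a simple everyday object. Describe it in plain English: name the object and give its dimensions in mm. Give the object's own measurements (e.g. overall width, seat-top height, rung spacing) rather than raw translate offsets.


A bench: a 2180×289 mm seat slab, 46 mm thick, top at z = 464 mm, on four 77×77 mm square legs flush with the seat corners and standing on z = 0.


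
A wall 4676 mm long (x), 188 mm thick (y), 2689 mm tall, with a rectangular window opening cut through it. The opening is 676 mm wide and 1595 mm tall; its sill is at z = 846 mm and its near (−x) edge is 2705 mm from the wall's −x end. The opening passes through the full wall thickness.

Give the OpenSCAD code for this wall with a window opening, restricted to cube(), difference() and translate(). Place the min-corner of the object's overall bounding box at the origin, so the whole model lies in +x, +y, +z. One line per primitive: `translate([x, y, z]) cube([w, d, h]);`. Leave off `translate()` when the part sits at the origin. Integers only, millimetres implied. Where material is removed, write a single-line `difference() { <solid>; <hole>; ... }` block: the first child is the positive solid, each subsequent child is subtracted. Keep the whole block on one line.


difference() { cube([4676, 188, 2689]); translate([2705, 0, 846]) cube([676, 188, 1595]); }


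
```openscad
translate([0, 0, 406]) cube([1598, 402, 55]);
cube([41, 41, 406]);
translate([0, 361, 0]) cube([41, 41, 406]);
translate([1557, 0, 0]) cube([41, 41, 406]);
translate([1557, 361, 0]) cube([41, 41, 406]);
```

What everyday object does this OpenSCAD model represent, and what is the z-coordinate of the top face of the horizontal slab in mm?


A bench. The seat-top height is 461 mm.

A long slab on four corner posts — a bench. The slab sits at z = 406 with thickness 55, so the top is 406 + 55 = 461 mm.


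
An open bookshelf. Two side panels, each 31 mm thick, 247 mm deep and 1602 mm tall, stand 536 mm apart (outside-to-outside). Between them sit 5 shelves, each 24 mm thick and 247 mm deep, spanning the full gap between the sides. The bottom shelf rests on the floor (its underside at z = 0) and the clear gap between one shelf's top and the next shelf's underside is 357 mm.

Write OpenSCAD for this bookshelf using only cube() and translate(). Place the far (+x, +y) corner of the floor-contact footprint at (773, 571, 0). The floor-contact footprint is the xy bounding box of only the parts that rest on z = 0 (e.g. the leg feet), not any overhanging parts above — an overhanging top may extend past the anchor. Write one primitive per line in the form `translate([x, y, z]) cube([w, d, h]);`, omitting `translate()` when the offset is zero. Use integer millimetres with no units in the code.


translate([237, 324, 0]) cube([31, 247, 1602]);
translate([742, 324, 0]) cube([31, 247, 1602]);
translate([268, 324, 0]) cube([474, 247, 24]);
translate([268, 324, 381]) cube([474, 247, 24]);
translate([268, 324, 762]) cube([474, 247, 24]);
translate([268, 324, 1143]) cube([474, 247, 24]);
translate([268, 324, 1524]) cube([474, 247, 24]);


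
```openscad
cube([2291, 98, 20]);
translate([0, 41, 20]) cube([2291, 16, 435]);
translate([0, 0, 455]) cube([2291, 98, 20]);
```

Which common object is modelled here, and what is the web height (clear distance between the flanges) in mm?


An I-beam. The web height is 435 mm.

Two wide flanges with a thin centred web — an I-beam. Overall 475 mm minus two 20 mm flanges gives a web of 475 − 2·20 = 435 mm.


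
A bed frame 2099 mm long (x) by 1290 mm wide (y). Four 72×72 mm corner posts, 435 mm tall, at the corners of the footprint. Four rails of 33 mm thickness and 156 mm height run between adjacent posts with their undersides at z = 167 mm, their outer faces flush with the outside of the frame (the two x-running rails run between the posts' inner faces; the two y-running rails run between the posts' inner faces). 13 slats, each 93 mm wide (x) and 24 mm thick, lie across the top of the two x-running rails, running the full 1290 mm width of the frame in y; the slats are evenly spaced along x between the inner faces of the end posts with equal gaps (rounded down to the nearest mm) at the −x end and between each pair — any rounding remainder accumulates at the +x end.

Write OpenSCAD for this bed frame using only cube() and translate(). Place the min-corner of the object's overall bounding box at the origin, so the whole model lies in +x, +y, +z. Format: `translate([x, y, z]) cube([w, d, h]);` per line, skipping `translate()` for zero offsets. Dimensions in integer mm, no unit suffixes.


cube([72, 72, 435]);
translate([0, 1218, 0]) cube([72, 72, 435]);
translate([2027, 0, 0]) cube([72, 72, 435]);
translate([2027, 1218, 0]) cube([72, 72, 435]);
translate([72, 0, 167]) cube([1955, 33, 156]);
translate([72, 1257, 167]) cube([1955, 33, 156]);
translate([0, 72, 167]) cube([33, 1146, 156]);
translate([2066, 72, 167]) cube([33, 1146, 156]);
translate([125, 0, 323]) cube([93, 1290, 24]);
translate([271, 0, 323]) cube([93, 1290, 24]);
translate([417, 0, 323]) cube([93, 1290, 24]);
translate([563, 0, 323]) cube([93, 1290, 24]);
translate([709, 0, 323]) cube([93, 1290, 24]);
translate([855, 0, 323]) cube([93, 1290, 24]);
translate([1001, 0, 323]) cube([93, 1290, 24]);
translate([1147, 0, 323]) cube([93, 1290, 24]);
translate([1293, 0, 323]) cube([93, 1290, 24]);
translate([1439, 0, 323]) cube([93, 1290, 24]);
translate([1585, 0, 323]) cube([93, 1290, 24]);
translate([1731, 0, 323]) cube([93, 1290, 24]);
translate([1877, 0, 323]) cube([93, 1290, 24]);


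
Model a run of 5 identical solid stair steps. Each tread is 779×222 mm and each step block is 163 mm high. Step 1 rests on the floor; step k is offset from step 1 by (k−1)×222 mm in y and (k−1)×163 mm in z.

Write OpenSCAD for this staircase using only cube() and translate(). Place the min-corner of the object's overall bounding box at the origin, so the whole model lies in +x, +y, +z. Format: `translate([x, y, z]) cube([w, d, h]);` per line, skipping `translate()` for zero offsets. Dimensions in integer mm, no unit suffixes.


cube([779, 222, 163]);
translate([0, 222, 163]) cube([779, 222, 163]);
translate([0, 444, 326]) cube([779, 222, 163]);
translate([0, 666, 489]) cube([779, 222, 163]);
translate([0, 888, 652]) cube([779, 222, 163]);


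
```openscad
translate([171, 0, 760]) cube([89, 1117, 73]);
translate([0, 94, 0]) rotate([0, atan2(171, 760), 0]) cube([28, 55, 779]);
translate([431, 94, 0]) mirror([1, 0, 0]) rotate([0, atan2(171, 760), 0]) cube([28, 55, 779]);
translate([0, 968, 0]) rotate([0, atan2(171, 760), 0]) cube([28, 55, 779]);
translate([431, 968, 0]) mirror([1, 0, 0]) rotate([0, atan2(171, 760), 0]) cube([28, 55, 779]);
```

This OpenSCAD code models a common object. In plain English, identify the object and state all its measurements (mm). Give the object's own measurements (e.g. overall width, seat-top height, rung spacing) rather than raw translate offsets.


A sawhorse. A 89×1117×73 mm beam (x, y, z) sits on two A-frame leg pairs. Each pair is two raked legs of 28×55 mm section (55 mm along y) splaying symmetrically in x. Each leg rises 760 mm vertically over 171 mm of horizontal reach and is 779 mm long along its own axis. Every leg's outer bottom edge rests on the floor and its outer top edge meets a bottom edge of the beam — the left legs (tilting toward +x) meet the beam's −x bottom edge, the right legs (their mirror images, tilting toward −x) meet its +x bottom edge — so the leg tops tuck under the beam, the beam's underside is 760 mm above the floor, and the feet are 431 mm apart outside-to-outside with the beam centred between them. The two leg pairs are set in 94 mm from either end of the beam.


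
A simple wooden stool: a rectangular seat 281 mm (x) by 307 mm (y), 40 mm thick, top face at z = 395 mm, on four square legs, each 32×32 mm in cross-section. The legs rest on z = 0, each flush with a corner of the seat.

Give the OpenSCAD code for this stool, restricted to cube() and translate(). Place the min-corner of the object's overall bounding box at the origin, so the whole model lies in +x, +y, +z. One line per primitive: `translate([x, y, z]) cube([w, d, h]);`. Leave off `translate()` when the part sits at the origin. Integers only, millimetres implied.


translate([0, 0, 355]) cube([281, 307, 40]);
cube([32, 32, 355]);
translate([249, 0, 0]) cube([32, 32, 355]);
translate([0, 275, 0]) cube([32, 32, 355]);
translate([249, 275, 0]) cube([32, 32, 355]);


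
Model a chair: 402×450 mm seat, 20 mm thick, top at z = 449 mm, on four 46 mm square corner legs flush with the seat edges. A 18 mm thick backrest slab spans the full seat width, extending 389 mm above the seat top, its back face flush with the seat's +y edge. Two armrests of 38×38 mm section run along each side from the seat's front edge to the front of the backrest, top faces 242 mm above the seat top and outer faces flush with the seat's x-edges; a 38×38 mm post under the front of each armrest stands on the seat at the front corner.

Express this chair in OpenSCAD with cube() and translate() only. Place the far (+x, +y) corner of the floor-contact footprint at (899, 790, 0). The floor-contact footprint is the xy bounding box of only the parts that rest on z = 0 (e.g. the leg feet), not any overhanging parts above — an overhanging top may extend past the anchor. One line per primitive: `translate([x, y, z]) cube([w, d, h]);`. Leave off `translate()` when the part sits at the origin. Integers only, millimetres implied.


translate([497, 340, 429]) cube([402, 450, 20]);
translate([497, 340, 0]) cube([46, 46, 429]);
translate([853, 340, 0]) cube([46, 46, 429]);
translate([497, 744, 0]) cube([46, 46, 429]);
translate([853, 744, 0]) cube([46, 46, 429]);
translate([497, 772, 449]) cube([402, 18, 389]);
translate([497, 340, 653]) cube([38, 432, 38]);
translate([861, 340, 653]) cube([38, 432, 38]);
translate([497, 340, 449]) cube([38, 38, 204]);
translate([861, 340, 449]) cube([38, 38, 204]);


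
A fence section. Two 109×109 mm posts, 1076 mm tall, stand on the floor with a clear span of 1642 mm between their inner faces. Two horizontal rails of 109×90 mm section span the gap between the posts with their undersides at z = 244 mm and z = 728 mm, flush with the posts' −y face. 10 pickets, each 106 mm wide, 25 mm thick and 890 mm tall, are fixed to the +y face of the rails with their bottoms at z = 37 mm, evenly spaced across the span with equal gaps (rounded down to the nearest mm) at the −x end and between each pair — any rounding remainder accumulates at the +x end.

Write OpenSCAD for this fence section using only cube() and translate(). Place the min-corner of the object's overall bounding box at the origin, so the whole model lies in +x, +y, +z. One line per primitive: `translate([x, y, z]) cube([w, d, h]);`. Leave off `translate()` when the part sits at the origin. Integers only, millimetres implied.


cube([109, 109, 1076]);
translate([1751, 0, 0]) cube([109, 109, 1076]);
translate([109, 0, 244]) cube([1642, 109, 90]);
translate([109, 0, 728]) cube([1642, 109, 90]);
translate([161, 109, 37]) cube([106, 25, 890]);
translate([319, 109, 37]) cube([106, 25, 890]);
translate([477, 109, 37]) cube([106, 25, 890]);
translate([635, 109, 37]) cube([106, 25, 890]);
translate([793, 109, 37]) cube([106, 25, 890]);
translate([951, 109, 37]) cube([106, 25, 890]);
translate([1109, 109, 37]) cube([106, 25, 890]);
translate([1267, 109, 37]) cube([106, 25, 890]);
translate([1425, 109, 37]) cube([106, 25, 890]);
translate([1583, 109, 37]) cube([106, 25, 890]);


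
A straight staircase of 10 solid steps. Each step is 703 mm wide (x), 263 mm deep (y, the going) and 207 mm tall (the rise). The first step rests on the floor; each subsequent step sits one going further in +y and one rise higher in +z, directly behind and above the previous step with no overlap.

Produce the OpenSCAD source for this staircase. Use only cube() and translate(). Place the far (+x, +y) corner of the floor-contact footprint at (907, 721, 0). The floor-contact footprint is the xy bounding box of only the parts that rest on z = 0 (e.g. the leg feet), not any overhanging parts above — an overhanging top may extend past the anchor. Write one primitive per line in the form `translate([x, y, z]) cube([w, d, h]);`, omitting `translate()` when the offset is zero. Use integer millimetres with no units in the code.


translate([204, 458, 0]) cube([703, 263, 207]);
translate([204, 721, 207]) cube([703, 263, 207]);
translate([204, 984, 414]) cube([703, 263, 207]);
translate([204, 1247, 621]) cube([703, 263, 207]);
translate([204, 1510, 828]) cube([703, 263, 207]);
translate([204, 1773, 1035]) cube([703, 263, 207]);
translate([204, 2036, 1242]) cube([703, 263, 207]);
translate([204, 2299, 1449]) cube([703, 263, 207]);
translate([204, 2562, 1656]) cube([703, 263, 207]);
translate([204, 2825, 1863]) cube([703, 263, 207]);


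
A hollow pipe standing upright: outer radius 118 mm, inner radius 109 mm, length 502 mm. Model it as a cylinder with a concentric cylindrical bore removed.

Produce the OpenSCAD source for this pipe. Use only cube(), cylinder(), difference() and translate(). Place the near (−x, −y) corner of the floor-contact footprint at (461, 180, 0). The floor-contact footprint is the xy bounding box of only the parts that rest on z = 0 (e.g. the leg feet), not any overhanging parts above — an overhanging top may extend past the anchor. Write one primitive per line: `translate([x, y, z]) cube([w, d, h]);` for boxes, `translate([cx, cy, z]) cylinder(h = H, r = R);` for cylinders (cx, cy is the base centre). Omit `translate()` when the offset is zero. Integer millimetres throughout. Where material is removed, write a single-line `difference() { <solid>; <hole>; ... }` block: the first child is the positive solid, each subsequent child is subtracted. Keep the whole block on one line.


difference() { translate([579, 298, 0]) cylinder(h = 502, r = 118); translate([579, 298, 0]) cylinder(h = 502, r = 109); }


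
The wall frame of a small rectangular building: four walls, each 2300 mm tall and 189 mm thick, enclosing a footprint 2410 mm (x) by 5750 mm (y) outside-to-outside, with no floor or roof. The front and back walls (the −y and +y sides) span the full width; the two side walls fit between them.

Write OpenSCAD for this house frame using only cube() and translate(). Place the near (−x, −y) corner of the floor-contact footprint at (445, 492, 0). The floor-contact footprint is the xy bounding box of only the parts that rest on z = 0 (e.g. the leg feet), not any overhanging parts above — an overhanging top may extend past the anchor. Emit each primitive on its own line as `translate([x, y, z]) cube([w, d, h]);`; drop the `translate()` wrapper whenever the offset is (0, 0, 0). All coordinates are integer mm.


translate([445, 492, 0]) cube([2410, 189, 2300]);
translate([445, 6053, 0]) cube([2410, 189, 2300]);
translate([445, 681, 0]) cube([189, 5372, 2300]);
translate([2666, 681, 0]) cube([189, 5372, 2300]);


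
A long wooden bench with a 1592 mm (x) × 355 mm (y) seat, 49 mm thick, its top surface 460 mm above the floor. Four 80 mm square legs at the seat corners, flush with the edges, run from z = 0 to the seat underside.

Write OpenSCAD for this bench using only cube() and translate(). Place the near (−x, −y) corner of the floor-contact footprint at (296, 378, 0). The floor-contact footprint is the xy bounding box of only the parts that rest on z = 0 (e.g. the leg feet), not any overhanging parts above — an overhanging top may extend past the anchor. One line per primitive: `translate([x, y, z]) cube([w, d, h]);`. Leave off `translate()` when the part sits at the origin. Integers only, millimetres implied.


translate([296, 378, 411]) cube([1592, 355, 49]);
translate([296, 378, 0]) cube([80, 80, 411]);
translate([296, 653, 0]) cube([80, 80, 411]);
translate([1808, 378, 0]) cube([80, 80, 411]);
translate([1808, 653, 0]) cube([80, 80, 411]);
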